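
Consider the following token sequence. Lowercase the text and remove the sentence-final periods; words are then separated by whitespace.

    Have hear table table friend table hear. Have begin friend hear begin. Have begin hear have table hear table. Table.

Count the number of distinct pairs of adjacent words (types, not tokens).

20 tokens → 19 bigram windows in total.
Repeated bigrams (each contributes count−1 duplicates):
  have begin: 2
  hear have: 2
  hear table: 2
  table hear: 2
  table table: 2
5 duplicate windows → 19 − 5 = 14 distinct.

14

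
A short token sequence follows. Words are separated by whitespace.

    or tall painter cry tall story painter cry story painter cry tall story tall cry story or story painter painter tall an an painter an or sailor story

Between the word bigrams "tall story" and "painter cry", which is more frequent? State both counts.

"tall story": 2 occurrences
"painter cry": 3 occurrences

"painter cry" (3 vs 2)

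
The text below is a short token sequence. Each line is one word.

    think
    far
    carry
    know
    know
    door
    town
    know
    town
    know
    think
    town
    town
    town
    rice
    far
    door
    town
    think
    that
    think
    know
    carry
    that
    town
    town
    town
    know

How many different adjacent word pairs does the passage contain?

28 tokens → 27 bigram windows in total.
Repeated bigrams (each contributes count−1 duplicates):
  town town: 4
  town know: 3
  door town: 2
6 duplicate windows → 27 − 6 = 21 distinct.

21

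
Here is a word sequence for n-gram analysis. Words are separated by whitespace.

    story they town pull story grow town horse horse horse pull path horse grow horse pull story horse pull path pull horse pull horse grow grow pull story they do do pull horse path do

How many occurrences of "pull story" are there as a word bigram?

3

Scanning the 34 overlapping bigram windows for "pull story":
  position 4–5: pull story
  position 16–17: pull story
  position 27–28: pull story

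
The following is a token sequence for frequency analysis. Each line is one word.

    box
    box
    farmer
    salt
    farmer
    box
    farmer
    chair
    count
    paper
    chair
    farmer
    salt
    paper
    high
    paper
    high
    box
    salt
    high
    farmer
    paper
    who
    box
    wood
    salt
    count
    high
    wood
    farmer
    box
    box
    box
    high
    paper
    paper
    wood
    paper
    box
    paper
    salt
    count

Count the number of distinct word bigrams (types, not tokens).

33

42 tokens → 41 bigram windows in total.
Repeated bigrams (each contributes count−1 duplicates):
  box box: 3
  box farmer: 2
  farmer box: 2
  farmer salt: 2
  high paper: 2
  paper high: 2
  salt count: 2
8 duplicate windows → 41 − 8 = 33 distinct.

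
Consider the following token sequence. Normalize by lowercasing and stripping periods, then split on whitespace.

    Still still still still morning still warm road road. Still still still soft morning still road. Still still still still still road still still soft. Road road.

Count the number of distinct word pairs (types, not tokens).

11

27 tokens → 26 bigram windows in total.
Repeated bigrams (each contributes count−1 duplicates):
  still still: 10
  road still: 3
  morning still: 2
  road road: 2
  still road: 2
  still soft: 2
15 duplicate windows → 26 − 15 = 11 distinct.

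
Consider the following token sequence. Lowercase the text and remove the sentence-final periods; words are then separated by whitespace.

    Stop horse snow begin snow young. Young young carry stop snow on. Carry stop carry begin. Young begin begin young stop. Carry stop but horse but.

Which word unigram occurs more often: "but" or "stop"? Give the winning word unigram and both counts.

"stop" (5 vs 2)

"but": 2 occurrences
"stop": 5 occurrences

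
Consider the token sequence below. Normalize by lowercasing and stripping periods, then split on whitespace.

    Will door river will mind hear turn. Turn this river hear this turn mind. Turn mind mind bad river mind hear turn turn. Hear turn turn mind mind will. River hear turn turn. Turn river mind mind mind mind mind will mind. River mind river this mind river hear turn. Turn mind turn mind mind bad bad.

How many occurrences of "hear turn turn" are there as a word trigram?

5

Scanning the 55 overlapping trigram windows for "hear turn turn":
  position 6–8: hear turn turn
  position 21–23: hear turn turn
  position 24–26: hear turn turn
  position 31–33: hear turn turn
  position 49–51: hear turn turn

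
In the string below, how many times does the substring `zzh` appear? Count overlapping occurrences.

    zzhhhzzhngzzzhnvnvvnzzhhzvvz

4

Sliding a length-3 window over the 28 characters (26 positions):
  position 1–3: zzh
  position 6–8: zzh
  position 12–14: zzh
  position 21–23: zzh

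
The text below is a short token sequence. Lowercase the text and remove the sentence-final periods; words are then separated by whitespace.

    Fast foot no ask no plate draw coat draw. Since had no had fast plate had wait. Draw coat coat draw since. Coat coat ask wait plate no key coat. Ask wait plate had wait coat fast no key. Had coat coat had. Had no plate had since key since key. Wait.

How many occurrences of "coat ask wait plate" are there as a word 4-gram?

2

Scanning the 49 overlapping 4-gram windows for "coat ask wait plate":
  position 24–27: coat ask wait plate
  position 30–33: coat ask wait plate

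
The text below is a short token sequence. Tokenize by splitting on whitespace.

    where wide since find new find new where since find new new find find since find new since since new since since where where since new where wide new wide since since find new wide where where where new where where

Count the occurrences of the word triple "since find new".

4

Scanning the 39 overlapping trigram windows for "since find new":
  position 3–5: since find new
  position 9–11: since find new
  position 15–17: since find new
  position 32–34: since find new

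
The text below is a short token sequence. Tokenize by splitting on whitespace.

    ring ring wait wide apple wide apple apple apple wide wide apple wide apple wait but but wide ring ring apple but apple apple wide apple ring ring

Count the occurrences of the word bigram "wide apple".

5

Scanning the 27 overlapping bigram windows for "wide apple":
  position 4–5: wide apple
  position 6–7: wide apple
  position 11–12: wide apple
  position 13–14: wide apple
  position 25–26: wide apple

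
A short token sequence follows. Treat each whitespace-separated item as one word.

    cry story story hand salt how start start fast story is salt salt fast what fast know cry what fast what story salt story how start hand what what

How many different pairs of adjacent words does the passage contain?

25

29 tokens → 28 bigram windows in total.
Repeated bigrams (each contributes count−1 duplicates):
  fast what: 2
  how start: 2
  what fast: 2
3 duplicate windows → 28 − 3 = 25 distinct.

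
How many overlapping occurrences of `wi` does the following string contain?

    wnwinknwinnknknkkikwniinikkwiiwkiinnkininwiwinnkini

Sliding a length-2 window over the 51 characters (50 positions):
  position 3–4: wi
  position 8–9: wi
  position 28–29: wi
  position 42–43: wi
  position 44–45: wi

5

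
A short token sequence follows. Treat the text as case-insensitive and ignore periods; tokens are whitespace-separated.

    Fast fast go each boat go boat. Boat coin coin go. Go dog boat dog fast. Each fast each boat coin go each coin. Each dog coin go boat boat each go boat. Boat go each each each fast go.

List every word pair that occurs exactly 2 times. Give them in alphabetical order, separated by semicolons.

Bigram counts meeting the condition (exactly 2 times):
  boat coin: 2
  boat go: 2
  each boat: 2
  each each: 2
  each fast: 2
  fast each: 2
  fast go: 2

boat coin; boat go; each boat; each each; each fast; fast each; fast go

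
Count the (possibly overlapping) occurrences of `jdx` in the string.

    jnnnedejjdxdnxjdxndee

Sliding a length-3 window over the 21 characters (19 positions):
  position 9–11: jdx
  position 15–17: jdx

2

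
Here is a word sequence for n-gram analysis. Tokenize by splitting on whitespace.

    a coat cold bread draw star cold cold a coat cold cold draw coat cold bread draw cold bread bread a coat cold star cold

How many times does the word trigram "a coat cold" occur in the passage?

Scanning the 23 overlapping trigram windows for "a coat cold":
  position 1–3: a coat cold
  position 9–11: a coat cold
  position 21–23: a coat cold

3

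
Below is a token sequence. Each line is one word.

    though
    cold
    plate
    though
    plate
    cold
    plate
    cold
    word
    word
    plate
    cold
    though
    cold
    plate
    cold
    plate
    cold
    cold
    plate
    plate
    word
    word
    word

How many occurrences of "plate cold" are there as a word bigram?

Scanning the 23 overlapping bigram windows for "plate cold":
  position 5–6: plate cold
  position 7–8: plate cold
  position 11–12: plate cold
  position 15–16: plate cold
  position 17–18: plate cold

5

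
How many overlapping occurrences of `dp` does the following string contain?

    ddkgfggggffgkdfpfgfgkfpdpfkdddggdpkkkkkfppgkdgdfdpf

3

Sliding a length-2 window over the 51 characters (50 positions):
  position 24–25: dp
  position 33–34: dp
  position 49–50: dp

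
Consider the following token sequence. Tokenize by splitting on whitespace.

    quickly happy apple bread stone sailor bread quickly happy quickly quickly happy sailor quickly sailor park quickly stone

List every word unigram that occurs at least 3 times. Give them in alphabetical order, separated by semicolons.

Unigram counts meeting the condition (at least 3 times):
  happy: 3
  quickly: 6
  sailor: 3

happy; quickly; sailor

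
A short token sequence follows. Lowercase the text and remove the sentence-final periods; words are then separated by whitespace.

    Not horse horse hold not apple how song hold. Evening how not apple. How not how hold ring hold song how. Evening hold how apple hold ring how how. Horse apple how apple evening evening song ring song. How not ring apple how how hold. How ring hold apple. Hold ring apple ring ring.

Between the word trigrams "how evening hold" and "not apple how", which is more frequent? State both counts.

"not apple how" (2 vs 1)

"how evening hold": 1 occurrence
"not apple how": 2 occurrences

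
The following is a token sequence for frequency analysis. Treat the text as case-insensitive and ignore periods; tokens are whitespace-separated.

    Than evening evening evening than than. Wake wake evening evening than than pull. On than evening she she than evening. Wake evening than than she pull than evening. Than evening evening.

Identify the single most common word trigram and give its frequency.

Trigram frequencies (highest first):
  evening than than: 3
  than evening evening: 2
  evening evening than: 2
  evening evening evening: 1
  than than wake: 1
  than wake wake: 1
  … (19 more, each ≤ 1)

"evening than than", 3 times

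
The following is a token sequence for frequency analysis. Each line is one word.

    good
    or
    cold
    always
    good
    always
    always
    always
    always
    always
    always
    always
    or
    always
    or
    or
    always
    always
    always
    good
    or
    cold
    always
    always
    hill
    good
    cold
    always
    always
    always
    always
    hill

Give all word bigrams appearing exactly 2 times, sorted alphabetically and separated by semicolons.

Bigram counts meeting the condition (exactly 2 times):
  always good: 2
  always hill: 2
  always or: 2
  good or: 2
  or always: 2
  or cold: 2

always good; always hill; always or; good or; or always; or cold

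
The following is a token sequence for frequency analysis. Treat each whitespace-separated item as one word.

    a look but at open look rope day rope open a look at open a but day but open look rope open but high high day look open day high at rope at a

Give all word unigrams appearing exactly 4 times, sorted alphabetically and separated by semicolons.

a; at; but; day; rope

Unigram counts meeting the condition (exactly 4 times):
  a: 4
  at: 4
  but: 4
  day: 4
  rope: 4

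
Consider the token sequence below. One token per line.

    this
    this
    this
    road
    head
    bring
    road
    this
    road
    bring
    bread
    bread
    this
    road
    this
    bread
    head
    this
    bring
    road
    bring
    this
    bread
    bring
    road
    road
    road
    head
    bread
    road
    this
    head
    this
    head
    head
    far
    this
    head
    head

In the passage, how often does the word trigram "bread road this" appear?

1

Scanning the 37 overlapping trigram windows for "bread road this":
  position 29–31: bread road this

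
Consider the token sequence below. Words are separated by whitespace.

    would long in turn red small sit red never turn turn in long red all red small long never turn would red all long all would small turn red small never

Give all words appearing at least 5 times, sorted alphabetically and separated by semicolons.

red; turn

Unigram counts meeting the condition (at least 5 times):
  red: 6
  turn: 5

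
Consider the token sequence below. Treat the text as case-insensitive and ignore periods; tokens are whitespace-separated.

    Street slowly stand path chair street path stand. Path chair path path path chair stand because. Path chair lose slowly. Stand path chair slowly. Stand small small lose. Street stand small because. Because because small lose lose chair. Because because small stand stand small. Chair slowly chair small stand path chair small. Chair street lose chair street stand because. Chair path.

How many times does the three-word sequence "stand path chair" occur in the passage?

4

Scanning the 59 overlapping trigram windows for "stand path chair":
  position 3–5: stand path chair
  position 8–10: stand path chair
  position 21–23: stand path chair
  position 49–51: stand path chair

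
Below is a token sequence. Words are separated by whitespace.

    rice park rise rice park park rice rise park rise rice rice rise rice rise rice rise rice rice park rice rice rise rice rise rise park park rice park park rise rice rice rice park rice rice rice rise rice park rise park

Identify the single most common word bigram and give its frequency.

"rise rice", 8 times

Bigram frequencies (highest first):
  rise rice: 8
  rice rise: 7
  rice rice: 7
  rice park: 6
  park rise: 4
  park rice: 4
  … (3 more, each ≤ 3)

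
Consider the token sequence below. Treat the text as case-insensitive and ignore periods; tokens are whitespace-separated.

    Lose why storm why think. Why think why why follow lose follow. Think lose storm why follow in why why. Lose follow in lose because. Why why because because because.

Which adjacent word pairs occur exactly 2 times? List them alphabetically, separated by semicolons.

Bigram counts meeting the condition (exactly 2 times):
  because because: 2
  follow in: 2
  lose follow: 2
  storm why: 2
  think why: 2
  why follow: 2
  why think: 2

because because; follow in; lose follow; storm why; think why; why follow; why think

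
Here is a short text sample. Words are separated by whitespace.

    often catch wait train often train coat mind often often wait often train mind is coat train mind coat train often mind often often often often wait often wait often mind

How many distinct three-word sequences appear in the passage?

31 tokens → 29 trigram windows in total.
Repeated trigrams (each contributes count−1 duplicates):
  often wait often: 3
  mind often often: 2
  often often often: 2
  often often wait: 2
5 duplicate windows → 29 − 5 = 24 distinct.

24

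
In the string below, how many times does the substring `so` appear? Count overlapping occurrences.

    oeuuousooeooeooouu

1

Sliding a length-2 window over the 18 characters (17 positions):
  position 7–8: so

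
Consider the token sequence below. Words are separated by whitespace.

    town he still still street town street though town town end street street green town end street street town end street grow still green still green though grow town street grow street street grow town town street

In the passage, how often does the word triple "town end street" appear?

3

Scanning the 35 overlapping trigram windows for "town end street":
  position 10–12: town end street
  position 15–17: town end street
  position 19–21: town end street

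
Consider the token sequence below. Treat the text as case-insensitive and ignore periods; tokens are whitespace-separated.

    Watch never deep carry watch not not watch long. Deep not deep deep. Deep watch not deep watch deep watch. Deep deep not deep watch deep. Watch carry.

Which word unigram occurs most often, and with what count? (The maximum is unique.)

Unigram frequencies (highest first):
  deep: 11
  watch: 8
  not: 5
  carry: 2
  never: 1
  long: 1

"deep", 11 times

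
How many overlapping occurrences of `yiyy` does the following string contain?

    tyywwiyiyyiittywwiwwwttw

Sliding a length-4 window over the 24 characters (21 positions):
  position 7–10: yiyy

1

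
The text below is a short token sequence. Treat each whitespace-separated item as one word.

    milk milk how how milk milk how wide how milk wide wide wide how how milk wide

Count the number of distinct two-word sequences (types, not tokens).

17 tokens → 16 bigram windows in total.
Repeated bigrams (each contributes count−1 duplicates):
  how milk: 3
  how how: 2
  milk how: 2
  milk milk: 2
  milk wide: 2
  wide how: 2
  wide wide: 2
8 duplicate windows → 16 − 8 = 8 distinct.

8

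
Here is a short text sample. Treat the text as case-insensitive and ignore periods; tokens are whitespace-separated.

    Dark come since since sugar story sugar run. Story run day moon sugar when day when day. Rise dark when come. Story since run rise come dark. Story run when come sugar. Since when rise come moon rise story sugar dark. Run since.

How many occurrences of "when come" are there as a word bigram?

Scanning the 42 overlapping bigram windows for "when come":
  position 20–21: when come
  position 30–31: when come

2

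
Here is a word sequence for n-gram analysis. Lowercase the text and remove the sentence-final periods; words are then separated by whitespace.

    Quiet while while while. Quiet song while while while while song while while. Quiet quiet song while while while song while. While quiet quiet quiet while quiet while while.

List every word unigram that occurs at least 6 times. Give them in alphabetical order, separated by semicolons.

quiet; while

Unigram counts meeting the condition (at least 6 times):
  quiet: 8
  while: 17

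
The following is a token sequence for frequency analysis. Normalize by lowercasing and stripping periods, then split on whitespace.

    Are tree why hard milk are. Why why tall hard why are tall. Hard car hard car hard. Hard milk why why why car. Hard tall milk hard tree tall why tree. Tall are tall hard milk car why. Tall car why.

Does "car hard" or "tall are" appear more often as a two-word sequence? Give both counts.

"car hard": 3 occurrences
"tall are": 1 occurrence

"car hard" (3 vs 1)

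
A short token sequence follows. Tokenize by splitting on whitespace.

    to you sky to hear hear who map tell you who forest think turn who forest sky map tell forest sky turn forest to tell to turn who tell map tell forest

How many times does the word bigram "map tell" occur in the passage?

3

Scanning the 31 overlapping bigram windows for "map tell":
  position 8–9: map tell
  position 18–19: map tell
  position 30–31: map tell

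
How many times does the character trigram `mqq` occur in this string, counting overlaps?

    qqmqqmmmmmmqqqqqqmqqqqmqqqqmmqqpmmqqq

Sliding a length-3 window over the 37 characters (35 positions):
  position 3–5: mqq
  position 11–13: mqq
  position 18–20: mqq
  position 23–25: mqq
  position 29–31: mqq
  position 34–36: mqq

6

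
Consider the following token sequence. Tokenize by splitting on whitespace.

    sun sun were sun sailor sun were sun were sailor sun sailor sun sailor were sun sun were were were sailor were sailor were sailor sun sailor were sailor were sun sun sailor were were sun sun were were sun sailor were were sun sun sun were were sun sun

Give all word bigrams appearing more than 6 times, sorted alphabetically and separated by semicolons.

Bigram counts meeting the condition (more than 6 times):
  sailor were: 7
  sun sun: 7
  were sun: 8

sailor were; sun sun; were sun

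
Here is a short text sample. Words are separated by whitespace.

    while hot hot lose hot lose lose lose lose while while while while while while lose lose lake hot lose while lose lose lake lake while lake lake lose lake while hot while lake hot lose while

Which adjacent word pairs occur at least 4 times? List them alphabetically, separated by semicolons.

Bigram counts meeting the condition (at least 4 times):
  hot lose: 4
  lose lose: 5
  while while: 5

hot lose; lose lose; while while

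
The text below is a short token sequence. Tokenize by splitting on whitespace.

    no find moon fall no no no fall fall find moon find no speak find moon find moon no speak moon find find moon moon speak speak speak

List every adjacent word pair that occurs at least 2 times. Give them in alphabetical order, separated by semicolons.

Bigram counts meeting the condition (at least 2 times):
  find moon: 5
  moon find: 3
  no no: 2
  no speak: 2
  speak speak: 2

find moon; moon find; no no; no speak; speak speak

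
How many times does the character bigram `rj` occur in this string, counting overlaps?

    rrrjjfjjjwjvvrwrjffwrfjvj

Sliding a length-2 window over the 25 characters (24 positions):
  position 3–4: rj
  position 16–17: rj

2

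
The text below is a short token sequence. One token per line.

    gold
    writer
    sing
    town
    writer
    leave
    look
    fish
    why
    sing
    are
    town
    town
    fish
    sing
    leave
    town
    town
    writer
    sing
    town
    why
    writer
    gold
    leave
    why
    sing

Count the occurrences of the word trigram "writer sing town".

2

Scanning the 25 overlapping trigram windows for "writer sing town":
  position 2–4: writer sing town
  position 19–21: writer sing town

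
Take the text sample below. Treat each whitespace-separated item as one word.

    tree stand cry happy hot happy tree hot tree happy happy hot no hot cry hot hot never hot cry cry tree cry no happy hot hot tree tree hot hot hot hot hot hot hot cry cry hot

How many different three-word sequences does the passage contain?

32

39 tokens → 37 trigram windows in total.
Repeated trigrams (each contributes count−1 duplicates):
  hot hot hot: 5
  hot cry cry: 2
5 duplicate windows → 37 − 5 = 32 distinct.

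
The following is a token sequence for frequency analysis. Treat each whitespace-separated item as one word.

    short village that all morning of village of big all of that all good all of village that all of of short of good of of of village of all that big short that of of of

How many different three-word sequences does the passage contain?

32

37 tokens → 35 trigram windows in total.
Repeated trigrams (each contributes count−1 duplicates):
  of of of: 2
  of village of: 2
  village that all: 2
3 duplicate windows → 35 − 3 = 32 distinct.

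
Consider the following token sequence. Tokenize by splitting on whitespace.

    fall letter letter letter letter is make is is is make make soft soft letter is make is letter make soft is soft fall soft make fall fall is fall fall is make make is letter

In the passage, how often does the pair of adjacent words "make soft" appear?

2

Scanning the 35 overlapping bigram windows for "make soft":
  position 12–13: make soft
  position 20–21: make soft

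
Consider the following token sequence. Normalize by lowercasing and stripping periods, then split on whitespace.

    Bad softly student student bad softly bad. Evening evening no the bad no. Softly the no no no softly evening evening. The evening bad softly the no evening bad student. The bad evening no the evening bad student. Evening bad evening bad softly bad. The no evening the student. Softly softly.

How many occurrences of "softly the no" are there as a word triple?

Scanning the 49 overlapping trigram windows for "softly the no":
  position 14–16: softly the no
  position 25–27: softly the no

2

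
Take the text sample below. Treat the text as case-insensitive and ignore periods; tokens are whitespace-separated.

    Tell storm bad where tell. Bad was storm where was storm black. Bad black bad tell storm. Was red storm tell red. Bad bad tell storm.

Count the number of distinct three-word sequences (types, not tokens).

23

26 tokens → 24 trigram windows in total.
Repeated trigrams (each contributes count−1 duplicates):
  bad tell storm: 2
1 duplicate windows → 24 − 1 = 23 distinct.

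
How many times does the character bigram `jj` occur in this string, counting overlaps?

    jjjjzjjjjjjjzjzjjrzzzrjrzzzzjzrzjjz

Sliding a length-2 window over the 35 characters (34 positions):
  position 1–2: jj
  position 2–3: jj
  position 3–4: jj
  position 6–7: jj
  position 7–8: jj
  position 8–9: jj
  position 9–10: jj
  position 10–11: jj
  position 11–12: jj
  position 16–17: jj
  … (1 more)

11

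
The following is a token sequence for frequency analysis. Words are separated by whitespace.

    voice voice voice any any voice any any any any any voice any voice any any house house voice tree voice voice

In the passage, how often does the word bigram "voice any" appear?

4

Scanning the 21 overlapping bigram windows for "voice any":
  position 3–4: voice any
  position 6–7: voice any
  position 12–13: voice any
  position 14–15: voice any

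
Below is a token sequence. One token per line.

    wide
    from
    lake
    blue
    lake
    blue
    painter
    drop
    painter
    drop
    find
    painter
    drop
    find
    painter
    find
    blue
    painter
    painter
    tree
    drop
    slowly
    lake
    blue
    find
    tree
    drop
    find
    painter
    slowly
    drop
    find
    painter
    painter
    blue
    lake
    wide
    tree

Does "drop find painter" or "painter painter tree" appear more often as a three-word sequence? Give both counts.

"drop find painter": 4 occurrences
"painter painter tree": 1 occurrence

"drop find painter" (4 vs 1)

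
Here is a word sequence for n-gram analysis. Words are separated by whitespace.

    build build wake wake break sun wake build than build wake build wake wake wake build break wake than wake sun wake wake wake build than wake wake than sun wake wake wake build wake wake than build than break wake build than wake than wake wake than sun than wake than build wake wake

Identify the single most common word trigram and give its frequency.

"build wake wake", 4 times

Trigram frequencies (highest first):
  build wake wake: 4
  wake build than: 3
  wake wake wake: 3
  wake wake build: 3
  wake wake than: 3
  than build wake: 2
  … (27 more, each ≤ 2)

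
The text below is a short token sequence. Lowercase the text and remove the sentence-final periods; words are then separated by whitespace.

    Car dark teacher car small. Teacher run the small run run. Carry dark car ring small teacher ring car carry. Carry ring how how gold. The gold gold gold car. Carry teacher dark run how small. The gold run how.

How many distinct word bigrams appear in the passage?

34

40 tokens → 39 bigram windows in total.
Repeated bigrams (each contributes count−1 duplicates):
  car carry: 2
  gold gold: 2
  run how: 2
  small teacher: 2
  the gold: 2
5 duplicate windows → 39 − 5 = 34 distinct.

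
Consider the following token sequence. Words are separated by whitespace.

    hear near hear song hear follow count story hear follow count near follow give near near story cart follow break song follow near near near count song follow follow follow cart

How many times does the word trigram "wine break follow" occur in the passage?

0

Scanning the 29 overlapping trigram windows for "wine break follow":
  (none found)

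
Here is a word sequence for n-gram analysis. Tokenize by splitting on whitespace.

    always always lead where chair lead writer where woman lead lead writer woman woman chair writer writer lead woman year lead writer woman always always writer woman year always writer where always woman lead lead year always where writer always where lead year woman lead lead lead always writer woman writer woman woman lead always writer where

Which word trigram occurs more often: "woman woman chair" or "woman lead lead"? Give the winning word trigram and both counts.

"woman lead lead" (3 vs 1)

"woman woman chair": 1 occurrence
"woman lead lead": 3 occurrences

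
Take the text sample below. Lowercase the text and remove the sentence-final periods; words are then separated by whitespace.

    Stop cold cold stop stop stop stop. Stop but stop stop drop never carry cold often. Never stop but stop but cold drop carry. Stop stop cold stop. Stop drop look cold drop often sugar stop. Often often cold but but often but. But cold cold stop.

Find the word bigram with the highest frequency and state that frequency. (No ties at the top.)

"stop stop", 7 times

Bigram frequencies (highest first):
  stop stop: 7
  cold stop: 3
  stop but: 3
  stop cold: 2
  cold cold: 2
  but stop: 2
  … (23 more, each ≤ 2)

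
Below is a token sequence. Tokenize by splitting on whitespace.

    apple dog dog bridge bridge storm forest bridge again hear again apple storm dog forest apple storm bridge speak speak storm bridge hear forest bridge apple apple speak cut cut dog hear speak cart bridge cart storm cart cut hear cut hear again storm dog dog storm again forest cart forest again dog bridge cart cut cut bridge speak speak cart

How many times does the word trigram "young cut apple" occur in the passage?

0

Scanning the 59 overlapping trigram windows for "young cut apple":
  (none found)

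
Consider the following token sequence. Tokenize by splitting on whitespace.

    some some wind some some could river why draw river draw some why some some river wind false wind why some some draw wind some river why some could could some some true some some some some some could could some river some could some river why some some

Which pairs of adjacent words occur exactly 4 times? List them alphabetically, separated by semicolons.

some could; some river; why some

Bigram counts meeting the condition (exactly 4 times):
  some could: 4
  some river: 4
  why some: 4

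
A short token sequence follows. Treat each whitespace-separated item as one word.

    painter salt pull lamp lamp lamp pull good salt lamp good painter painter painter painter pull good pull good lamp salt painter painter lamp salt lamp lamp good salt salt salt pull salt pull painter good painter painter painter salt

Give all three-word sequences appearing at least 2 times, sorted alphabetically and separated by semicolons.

Trigram counts meeting the condition (at least 2 times):
  good painter painter: 2
  painter painter painter: 3

good painter painter; painter painter painter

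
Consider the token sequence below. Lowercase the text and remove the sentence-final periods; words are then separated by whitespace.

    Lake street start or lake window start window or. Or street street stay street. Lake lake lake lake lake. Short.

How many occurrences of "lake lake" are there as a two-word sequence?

Scanning the 19 overlapping bigram windows for "lake lake":
  position 15–16: lake lake
  position 16–17: lake lake
  position 17–18: lake lake
  position 18–19: lake lake

4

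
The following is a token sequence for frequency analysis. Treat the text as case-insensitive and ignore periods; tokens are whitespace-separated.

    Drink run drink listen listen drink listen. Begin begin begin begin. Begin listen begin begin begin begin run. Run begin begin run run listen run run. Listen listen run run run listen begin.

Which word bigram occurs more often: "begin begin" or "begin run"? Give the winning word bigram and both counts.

"begin begin": 8 occurrences
"begin run": 2 occurrences

"begin begin" (8 vs 2)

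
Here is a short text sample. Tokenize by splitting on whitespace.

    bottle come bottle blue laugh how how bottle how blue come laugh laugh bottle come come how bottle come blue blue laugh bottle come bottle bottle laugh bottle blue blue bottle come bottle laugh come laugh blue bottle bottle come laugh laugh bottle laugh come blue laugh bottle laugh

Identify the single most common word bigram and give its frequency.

Bigram frequencies (highest first):
  bottle come: 6
  laugh bottle: 5
  bottle laugh: 4
  come bottle: 3
  blue laugh: 3
  come laugh: 3
  … (16 more, each ≤ 2)

"bottle come", 6 times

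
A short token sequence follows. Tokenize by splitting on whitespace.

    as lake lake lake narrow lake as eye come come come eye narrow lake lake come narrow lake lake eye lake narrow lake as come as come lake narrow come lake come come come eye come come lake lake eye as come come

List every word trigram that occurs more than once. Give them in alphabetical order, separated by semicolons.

come come come; come come eye; eye come come; lake lake eye; lake narrow lake; narrow lake as; narrow lake lake

Trigram counts meeting the condition (more than once):
  come come come: 2
  come come eye: 2
  eye come come: 2
  lake lake eye: 2
  lake narrow lake: 2
  narrow lake as: 2
  narrow lake lake: 2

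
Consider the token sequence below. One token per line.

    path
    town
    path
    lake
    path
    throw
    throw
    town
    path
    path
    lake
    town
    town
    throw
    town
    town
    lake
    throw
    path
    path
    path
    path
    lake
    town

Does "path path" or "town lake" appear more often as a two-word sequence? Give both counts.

"path path" (4 vs 1)

"path path": 4 occurrences
"town lake": 1 occurrence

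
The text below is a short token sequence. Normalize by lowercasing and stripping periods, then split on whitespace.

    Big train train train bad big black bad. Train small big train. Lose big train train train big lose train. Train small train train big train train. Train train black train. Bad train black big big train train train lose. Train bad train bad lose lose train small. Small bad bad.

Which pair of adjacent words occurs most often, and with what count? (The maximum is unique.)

Bigram frequencies (highest first):
  train train: 11
  big train: 5
  train bad: 4
  bad train: 3
  train small: 3
  lose train: 3
  … (18 more, each ≤ 2)

"train train", 11 times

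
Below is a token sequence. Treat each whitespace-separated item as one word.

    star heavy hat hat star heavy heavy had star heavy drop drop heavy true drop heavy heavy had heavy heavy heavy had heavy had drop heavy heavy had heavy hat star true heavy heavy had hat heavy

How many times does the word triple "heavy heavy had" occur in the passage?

Scanning the 35 overlapping trigram windows for "heavy heavy had":
  position 6–8: heavy heavy had
  position 16–18: heavy heavy had
  position 20–22: heavy heavy had
  position 26–28: heavy heavy had
  position 33–35: heavy heavy had

5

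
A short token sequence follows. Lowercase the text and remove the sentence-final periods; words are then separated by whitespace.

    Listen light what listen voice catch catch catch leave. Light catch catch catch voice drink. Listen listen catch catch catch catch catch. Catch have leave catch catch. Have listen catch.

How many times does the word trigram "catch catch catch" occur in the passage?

Scanning the 28 overlapping trigram windows for "catch catch catch":
  position 6–8: catch catch catch
  position 11–13: catch catch catch
  position 18–20: catch catch catch
  position 19–21: catch catch catch
  position 20–22: catch catch catch
  position 21–23: catch catch catch

6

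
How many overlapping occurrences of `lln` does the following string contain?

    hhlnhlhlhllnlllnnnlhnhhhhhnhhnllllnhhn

3

Sliding a length-3 window over the 38 characters (36 positions):
  position 10–12: lln
  position 14–16: lln
  position 33–35: lln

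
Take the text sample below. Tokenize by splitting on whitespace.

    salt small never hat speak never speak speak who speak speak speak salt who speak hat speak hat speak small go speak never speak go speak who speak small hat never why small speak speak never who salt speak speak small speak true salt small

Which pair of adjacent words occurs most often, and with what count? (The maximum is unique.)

Bigram frequencies (highest first):
  speak speak: 5
  hat speak: 3
  speak never: 3
  who speak: 3
  speak small: 3
  salt small: 2
  … (20 more, each ≤ 2)

"speak speak", 5 times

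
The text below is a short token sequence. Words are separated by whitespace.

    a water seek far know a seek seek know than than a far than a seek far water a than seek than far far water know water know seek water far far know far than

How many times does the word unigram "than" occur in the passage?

Scanning the 35 tokens for "than":
  position 10: than
  position 11: than
  position 14: than
  position 20: than
  position 22: than
  position 35: than

6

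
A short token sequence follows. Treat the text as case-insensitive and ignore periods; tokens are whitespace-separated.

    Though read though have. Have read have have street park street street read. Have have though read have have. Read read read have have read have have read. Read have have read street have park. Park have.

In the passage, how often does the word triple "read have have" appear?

6

Scanning the 35 overlapping trigram windows for "read have have":
  position 6–8: read have have
  position 13–15: read have have
  position 17–19: read have have
  position 22–24: read have have
  position 25–27: read have have
  position 29–31: read have have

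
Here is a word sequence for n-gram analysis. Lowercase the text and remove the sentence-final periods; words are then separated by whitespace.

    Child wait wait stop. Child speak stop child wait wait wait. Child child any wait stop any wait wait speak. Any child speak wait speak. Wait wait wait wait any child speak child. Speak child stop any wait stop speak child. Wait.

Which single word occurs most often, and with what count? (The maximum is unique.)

Unigram frequencies (highest first):
  wait: 15
  child: 10
  speak: 7
  stop: 5
  any: 5

"wait", 15 times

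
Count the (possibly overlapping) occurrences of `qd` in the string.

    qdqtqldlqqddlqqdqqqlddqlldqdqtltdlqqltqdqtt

5

Sliding a length-2 window over the 43 characters (42 positions):
  position 1–2: qd
  position 10–11: qd
  position 15–16: qd
  position 27–28: qd
  position 39–40: qd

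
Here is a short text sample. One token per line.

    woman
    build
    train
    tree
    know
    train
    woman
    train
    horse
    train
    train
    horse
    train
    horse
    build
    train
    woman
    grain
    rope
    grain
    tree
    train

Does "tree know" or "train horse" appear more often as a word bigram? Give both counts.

"train horse" (3 vs 1)

"tree know": 1 occurrence
"train horse": 3 occurrences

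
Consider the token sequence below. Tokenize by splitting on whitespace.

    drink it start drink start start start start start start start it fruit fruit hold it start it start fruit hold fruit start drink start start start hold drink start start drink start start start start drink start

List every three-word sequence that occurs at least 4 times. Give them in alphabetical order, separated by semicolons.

Trigram counts meeting the condition (at least 4 times):
  drink start start: 4
  start drink start: 4
  start start start: 8

drink start start; start drink start; start start start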